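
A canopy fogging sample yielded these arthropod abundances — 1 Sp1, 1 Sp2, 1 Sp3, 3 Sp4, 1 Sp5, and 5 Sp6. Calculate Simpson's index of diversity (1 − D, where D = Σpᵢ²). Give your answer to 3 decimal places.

Total N = 1+1+1+3+1+5 = 12, so the proportions are 0.08333, 0.08333, 0.08333, 0.25, 0.08333, 0.41667 (working shown to 5 dp, full precision carried).
D = 0.08333² + 0.08333² + 0.08333² + 0.25² + 0.08333² + 0.41667² = 0.00694 + 0.00694 + 0.00694 + 0.06250 + 0.00694 + 0.17361 = 0.26389.
So 1 − D = 0.73611, i.e. 0.736 to 3 decimal places.

0.736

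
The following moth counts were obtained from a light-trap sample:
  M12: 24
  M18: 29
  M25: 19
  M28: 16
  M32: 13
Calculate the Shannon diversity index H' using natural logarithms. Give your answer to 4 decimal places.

1.5698

Total N = 24+29+19+16+13 = 101, so the proportions are 0.237624, 0.287129, 0.188119, 0.158416, 0.128713 (working shown to 6 dp, full precision carried).
Each pᵢ ln pᵢ term: 0.237624×(-1.437067)=-0.341481, 0.287129×(-1.247825)=-0.358286, 0.188119×(-1.670682)=-0.314287, 0.158416×(-1.842532)=-0.291886, 0.128713×(-2.050171)=-0.263883.
Sum = -1.569824, so H' = 1.5698.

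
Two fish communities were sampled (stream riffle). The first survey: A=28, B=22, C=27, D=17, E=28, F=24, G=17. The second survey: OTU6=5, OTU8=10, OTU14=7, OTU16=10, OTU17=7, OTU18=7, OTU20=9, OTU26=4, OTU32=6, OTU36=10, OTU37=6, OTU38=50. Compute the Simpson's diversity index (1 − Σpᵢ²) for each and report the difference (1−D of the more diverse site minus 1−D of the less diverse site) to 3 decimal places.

The first survey: N=163, proportions 0.17178, 0.13497, 0.16564, 0.10429, 0.17178, 0.14724, 0.10429, giving 1−D = 0.85190 (working shown to 5 dp, full precision carried).
The second survey: N=131, proportions 0.03817, 0.07634, 0.05344, 0.07634, 0.05344, 0.05344, 0.0687, 0.03053, 0.0458, 0.07634, 0.0458, 0.38168, giving 1−D = 0.81697.
Difference = |0.85190 − 0.81697| = 0.03493, i.e. 0.035 to 3 decimal places.

0.035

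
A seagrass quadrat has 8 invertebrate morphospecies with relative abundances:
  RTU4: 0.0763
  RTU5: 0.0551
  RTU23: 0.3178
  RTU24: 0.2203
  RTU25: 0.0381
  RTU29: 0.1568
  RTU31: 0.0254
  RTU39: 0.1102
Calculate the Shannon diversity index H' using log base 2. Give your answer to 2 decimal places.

2.60

Each pᵢ log₂ pᵢ term (working shown to 4 dp, full precision carried): 0.0763×(-3.7122)=-0.2832, 0.0551×(-4.1818)=-0.2304, 0.3178×(-1.6538)=-0.5256, 0.2203×(-2.1825)=-0.4808, 0.0381×(-4.7141)=-0.1796, 0.1568×(-2.6730)=-0.4191, 0.0254×(-5.2990)=-0.1346, 0.1102×(-3.1818)=-0.3506.
Sum = -2.6040, so H' = 2.60.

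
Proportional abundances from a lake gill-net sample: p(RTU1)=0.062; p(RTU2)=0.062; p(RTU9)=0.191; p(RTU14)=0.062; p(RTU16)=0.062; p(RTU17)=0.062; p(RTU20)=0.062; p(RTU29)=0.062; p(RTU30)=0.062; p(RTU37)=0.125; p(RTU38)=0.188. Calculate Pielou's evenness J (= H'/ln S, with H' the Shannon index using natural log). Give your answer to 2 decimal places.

H' = −Σ pᵢ ln pᵢ = −((-0.1724) + (-0.1724) + (-0.3162) + (-0.1724) + (-0.1724) + (-0.1724) + (-0.1724) + (-0.1724) + (-0.1724) + (-0.2599) + (-0.3142)) = 2.2695 (working shown to 4 dp, full precision carried).
With S = 11 species, ln S = 2.3979, so J = 2.2695/2.3979 = 0.9465, i.e. 0.95 to 2 decimal places.

0.95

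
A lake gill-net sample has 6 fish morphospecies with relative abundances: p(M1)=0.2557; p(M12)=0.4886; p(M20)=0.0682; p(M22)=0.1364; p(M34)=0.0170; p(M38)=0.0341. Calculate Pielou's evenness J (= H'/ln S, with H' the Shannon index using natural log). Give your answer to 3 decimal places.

H' = −Σ pᵢ ln pᵢ = −((-0.34871) + (-0.34994) + (-0.18314) + (-0.27173) + (-0.06927) + (-0.11521)) = 1.33799 (working shown to 5 dp, full precision carried).
With S = 6 species, ln S = 1.79176, so J = 1.33799/1.79176 = 0.74675, i.e. 0.747 to 3 decimal places.

0.747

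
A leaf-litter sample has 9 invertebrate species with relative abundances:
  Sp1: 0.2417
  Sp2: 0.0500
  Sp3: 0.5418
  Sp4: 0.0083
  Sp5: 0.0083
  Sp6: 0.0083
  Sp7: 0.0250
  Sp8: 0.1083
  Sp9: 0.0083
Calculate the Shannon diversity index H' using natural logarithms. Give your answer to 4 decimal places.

Each pᵢ ln pᵢ term (working shown to 6 dp, full precision carried): 0.2417×(-1.420058)=-0.343228, 0.05×(-2.995732)=-0.149787, 0.5418×(-0.612858)=-0.332047, 0.0083×(-4.791500)=-0.039769, 0.0083×(-4.791500)=-0.039769, 0.0083×(-4.791500)=-0.039769, 0.025×(-3.688879)=-0.092222, 0.1083×(-2.222850)=-0.240735, 0.0083×(-4.791500)=-0.039769.
Sum = -1.317096, so H' = 1.3171.

1.3171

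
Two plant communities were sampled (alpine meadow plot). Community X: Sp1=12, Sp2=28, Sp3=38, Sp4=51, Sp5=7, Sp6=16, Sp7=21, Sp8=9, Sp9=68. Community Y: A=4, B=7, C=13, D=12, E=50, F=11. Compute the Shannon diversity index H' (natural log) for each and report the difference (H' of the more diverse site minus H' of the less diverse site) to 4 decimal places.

Community X: N=250, proportions 0.048, 0.112, 0.152, 0.204, 0.028, 0.064, 0.084, 0.036, 0.272, giving H' = 1.9594957 (working shown to 7 dp, full precision carried).
Community Y: N=97, proportions 0.0412371, 0.0721649, 0.1340206, 0.1237113, 0.5154639, 0.1134021, giving H' = 1.4375175.
Difference = |1.9594957 − 1.4375175| = 0.5219782, i.e. 0.5220 to 4 decimal places.

0.5220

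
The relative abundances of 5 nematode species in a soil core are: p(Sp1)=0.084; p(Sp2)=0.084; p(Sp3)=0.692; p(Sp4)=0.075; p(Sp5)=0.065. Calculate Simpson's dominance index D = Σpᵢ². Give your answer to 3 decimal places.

0.503

D = 0.084² + 0.084² + 0.692² + 0.075² + 0.065² = 0.00706 + 0.00706 + 0.47886 + 0.00562 + 0.00423 = 0.50283 (working shown to 5 dp, full precision carried).
To 3 decimal places, D = 0.503.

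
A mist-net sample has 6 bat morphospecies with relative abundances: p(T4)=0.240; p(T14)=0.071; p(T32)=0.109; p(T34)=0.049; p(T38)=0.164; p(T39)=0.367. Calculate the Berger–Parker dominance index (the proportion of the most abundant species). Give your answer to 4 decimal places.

The largest proportion is 0.367, i.e. d = 0.3670 to 4 decimal places.

0.3670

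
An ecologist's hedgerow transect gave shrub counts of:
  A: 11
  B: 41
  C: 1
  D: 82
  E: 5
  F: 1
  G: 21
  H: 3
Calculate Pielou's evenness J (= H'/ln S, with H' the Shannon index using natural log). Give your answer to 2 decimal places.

Total N = 11+41+1+82+5+1+21+3 = 165, so the proportions are 0.0667, 0.2485, 0.0061, 0.497, 0.0303, 0.0061, 0.1273, 0.0182 (working shown to 4 dp, full precision carried).
H' = −Σ pᵢ ln pᵢ = −((-0.1805) + (-0.3460) + (-0.0309) + (-0.3475) + (-0.1060) + (-0.0309) + (-0.2624) + (-0.0729)) = 1.3771.
With S = 8 species, ln S = 2.0794, so J = 1.3771/2.0794 = 0.6622, i.e. 0.66 to 2 decimal places.

0.66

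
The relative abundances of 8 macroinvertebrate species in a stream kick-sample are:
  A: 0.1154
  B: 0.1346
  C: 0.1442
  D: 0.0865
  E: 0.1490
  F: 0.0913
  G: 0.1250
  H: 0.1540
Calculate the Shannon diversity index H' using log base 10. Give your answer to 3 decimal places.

0.895

Each pᵢ log₁₀ pᵢ term (working shown to 5 dp, full precision carried): 0.1154×(-0.93779)=-0.10822, 0.1346×(-0.87095)=-0.11723, 0.1442×(-0.84103)=-0.12128, 0.0865×(-1.06298)=-0.09195, 0.149×(-0.82681)=-0.12320, 0.0913×(-1.03953)=-0.09491, 0.125×(-0.90309)=-0.11289, 0.154×(-0.81248)=-0.12512.
Sum = -0.89479, so H' = 0.895.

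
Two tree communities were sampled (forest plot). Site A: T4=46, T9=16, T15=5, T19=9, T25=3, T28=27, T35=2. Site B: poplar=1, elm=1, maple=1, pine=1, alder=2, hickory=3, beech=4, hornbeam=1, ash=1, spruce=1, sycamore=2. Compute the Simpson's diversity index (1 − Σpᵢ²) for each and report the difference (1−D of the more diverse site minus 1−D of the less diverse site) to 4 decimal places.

Site A: N=108, proportions 0.425926, 0.148148, 0.046296, 0.083333, 0.027778, 0.25, 0.018519, giving 1−D = 0.723937 (working shown to 6 dp, full precision carried).
Site B: N=18, proportions 0.055556, 0.055556, 0.055556, 0.055556, 0.111111, 0.166667, 0.222222, 0.055556, 0.055556, 0.055556, 0.111111, giving 1−D = 0.876543.
Difference = |0.723937 − 0.876543| = 0.152606, i.e. 0.1526 to 4 decimal places.

0.1526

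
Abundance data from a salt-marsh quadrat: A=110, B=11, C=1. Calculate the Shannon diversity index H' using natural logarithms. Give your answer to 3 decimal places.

0.350

Total N = 110+11+1 = 122, so the proportions are 0.90164, 0.09016, 0.0082 (working shown to 5 dp, full precision carried).
Each pᵢ ln pᵢ term: 0.90164×(-0.10354)=-0.09336, 0.09016×(-2.40613)=-0.21695, 0.0082×(-4.80402)=-0.03938.
Sum = -0.34968, so H' = 0.350.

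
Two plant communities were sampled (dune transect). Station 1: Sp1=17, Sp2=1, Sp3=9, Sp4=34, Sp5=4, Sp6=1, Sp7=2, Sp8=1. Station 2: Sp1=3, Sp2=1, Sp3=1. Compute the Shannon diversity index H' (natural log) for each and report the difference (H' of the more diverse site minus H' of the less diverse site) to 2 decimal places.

0.46

Station 1: N=69, proportions 0.2464, 0.0145, 0.1304, 0.4928, 0.058, 0.0145, 0.029, 0.0145, giving H' = 1.4114 (working shown to 4 dp, full precision carried).
Station 2: N=5, proportions 0.6, 0.2, 0.2, giving H' = 0.9503.
Difference = |1.4114 − 0.9503| = 0.4611, i.e. 0.46 to 2 decimal places.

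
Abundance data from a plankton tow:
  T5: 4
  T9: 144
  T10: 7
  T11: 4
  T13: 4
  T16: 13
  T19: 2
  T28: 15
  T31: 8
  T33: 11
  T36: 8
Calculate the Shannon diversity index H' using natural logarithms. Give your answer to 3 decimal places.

1.389

Total N = 4+144+7+4+4+13+2+15+8+11+8 = 220, so the proportions are 0.018182, 0.654545, 0.031818, 0.018182, 0.018182, 0.059091, 0.009091, 0.068182, 0.036364, 0.05, 0.036364 (working shown to 6 dp, full precision carried).
Each pᵢ ln pᵢ term: 0.018182×(-4.007333)=-0.072861, 0.654545×(-0.423814)=-0.277406, 0.031818×(-3.447717)=-0.109700, 0.018182×(-4.007333)=-0.072861, 0.018182×(-4.007333)=-0.072861, 0.059091×(-2.828678)=-0.167149, 0.009091×(-4.700480)=-0.042732, 0.068182×(-2.685577)=-0.183108, 0.036364×(-3.314186)=-0.120516, 0.05×(-2.995732)=-0.149787, 0.036364×(-3.314186)=-0.120516.
Sum = -1.389494, so H' = 1.389.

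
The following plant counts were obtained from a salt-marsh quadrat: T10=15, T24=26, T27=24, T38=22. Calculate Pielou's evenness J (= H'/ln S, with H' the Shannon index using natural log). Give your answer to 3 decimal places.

0.986

Total N = 15+26+24+22 = 87, so the proportions are 0.17241, 0.29885, 0.27586, 0.25287 (working shown to 5 dp, full precision carried).
H' = −Σ pᵢ ln pᵢ = −((-0.30308) + (-0.36096) + (-0.35527) + (-0.34767)) = 1.36697.
With S = 4 species, ln S = 1.38629, so J = 1.36697/1.38629 = 0.98606, i.e. 0.986 to 3 decimal places.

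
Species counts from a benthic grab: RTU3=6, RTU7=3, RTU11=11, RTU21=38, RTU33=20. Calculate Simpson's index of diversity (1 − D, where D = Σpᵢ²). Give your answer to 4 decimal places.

0.6696

Total N = 6+3+11+38+20 = 78, so the proportions are 0.076923, 0.038462, 0.141026, 0.487179, 0.25641 (working shown to 6 dp, full precision carried).
D = 0.076923² + 0.038462² + 0.141026² + 0.487179² + 0.25641² = 0.005917 + 0.001479 + 0.019888 + 0.237344 + 0.065746 = 0.330375.
So 1 − D = 0.669625, i.e. 0.6696 to 4 decimal places.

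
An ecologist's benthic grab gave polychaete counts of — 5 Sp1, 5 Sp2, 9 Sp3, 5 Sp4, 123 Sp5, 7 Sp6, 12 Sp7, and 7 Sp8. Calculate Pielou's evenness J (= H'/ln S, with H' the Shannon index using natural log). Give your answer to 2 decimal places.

0.55

Total N = 5+5+9+5+123+7+12+7 = 173, so the proportions are 0.0289, 0.0289, 0.052, 0.0289, 0.711, 0.0405, 0.0694, 0.0405 (working shown to 4 dp, full precision carried).
H' = −Σ pᵢ ln pᵢ = −((-0.1024) + (-0.1024) + (-0.1538) + (-0.1024) + (-0.2425) + (-0.1298) + (-0.1851) + (-0.1298)) = 1.1482.
With S = 8 species, ln S = 2.0794, so J = 1.1482/2.0794 = 0.5522, i.e. 0.55 to 2 decimal places.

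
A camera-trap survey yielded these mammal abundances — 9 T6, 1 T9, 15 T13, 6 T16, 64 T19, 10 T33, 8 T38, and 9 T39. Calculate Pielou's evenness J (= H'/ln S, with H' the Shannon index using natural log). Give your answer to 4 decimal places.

Total N = 9+1+15+6+64+10+8+9 = 122, so the proportions are 0.07377, 0.008197, 0.122951, 0.04918, 0.52459, 0.081967, 0.065574, 0.07377 (working shown to 6 dp, full precision carried).
H' = −Σ pᵢ ln pᵢ = −((-0.192305) + (-0.039377) + (-0.257701) + (-0.148144) + (-0.338433) + (-0.205036) + (-0.178661) + (-0.192305)) = 1.551962.
With S = 8 species, ln S = 2.079442, so J = 1.551962/2.079442 = 0.746336, i.e. 0.7463 to 4 decimal places.

0.7463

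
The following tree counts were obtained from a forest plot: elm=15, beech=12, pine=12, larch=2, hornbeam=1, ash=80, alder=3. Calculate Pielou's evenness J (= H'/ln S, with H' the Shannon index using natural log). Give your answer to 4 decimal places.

Total N = 15+12+12+2+1+80+3 = 125, so the proportions are 0.12, 0.096, 0.096, 0.016, 0.008, 0.64, 0.024 (working shown to 6 dp, full precision carried).
H' = −Σ pᵢ ln pᵢ = −((-0.254432) + (-0.224967) + (-0.224967) + (-0.066163) + (-0.038627) + (-0.285624) + (-0.089513)) = 1.184292.
With S = 7 species, ln S = 1.945910, so J = 1.184292/1.945910 = 0.608605, i.e. 0.6086 to 4 decimal places.

0.6086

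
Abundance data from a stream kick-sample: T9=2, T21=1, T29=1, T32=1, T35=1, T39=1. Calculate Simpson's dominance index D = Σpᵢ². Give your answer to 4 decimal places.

0.1837

Total N = 2+1+1+1+1+1 = 7, so the proportions are 0.285714, 0.142857, 0.142857, 0.142857, 0.142857, 0.142857 (working shown to 6 dp, full precision carried).
D = 0.285714² + 0.142857² + 0.142857² + 0.142857² + 0.142857² + 0.142857² = 0.081633 + 0.020408 + 0.020408 + 0.020408 + 0.020408 + 0.020408 = 0.183673.
To 4 decimal places, D = 0.1837.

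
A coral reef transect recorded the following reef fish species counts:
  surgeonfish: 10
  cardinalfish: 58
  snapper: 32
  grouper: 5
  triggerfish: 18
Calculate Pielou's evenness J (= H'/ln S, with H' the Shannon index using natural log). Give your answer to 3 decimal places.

Total N = 10+58+32+5+18 = 123, so the proportions are 0.0813, 0.47154, 0.26016, 0.04065, 0.14634 (working shown to 5 dp, full precision carried).
H' = −Σ pᵢ ln pᵢ = −((-0.20403) + (-0.35448) + (-0.35030) + (-0.13019) + (-0.28124)) = 1.32024.
With S = 5 species, ln S = 1.60944, so J = 1.32024/1.60944 = 0.82031, i.e. 0.820 to 3 decimal places.

0.820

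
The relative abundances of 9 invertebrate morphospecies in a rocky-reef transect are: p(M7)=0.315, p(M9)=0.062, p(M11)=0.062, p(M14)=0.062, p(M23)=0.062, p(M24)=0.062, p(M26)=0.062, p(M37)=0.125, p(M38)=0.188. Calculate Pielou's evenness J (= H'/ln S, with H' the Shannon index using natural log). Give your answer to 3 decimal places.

0.898

H' = −Σ pᵢ ln pᵢ = −((-0.36388) + (-0.17240) + (-0.17240) + (-0.17240) + (-0.17240) + (-0.17240) + (-0.17240) + (-0.25993) + (-0.31421)) = 1.97241 (working shown to 5 dp, full precision carried).
With S = 9 species, ln S = 2.19722, so J = 1.97241/2.19722 = 0.89768, i.e. 0.898 to 3 decimal places.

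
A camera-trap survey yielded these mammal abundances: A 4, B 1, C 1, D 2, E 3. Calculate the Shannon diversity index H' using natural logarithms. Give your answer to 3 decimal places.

Total N = 4+1+1+2+3 = 11, so the proportions are 0.36364, 0.09091, 0.09091, 0.18182, 0.27273 (working shown to 5 dp, full precision carried).
Each pᵢ ln pᵢ term: 0.36364×(-1.01160)=-0.36785, 0.09091×(-2.39790)=-0.21799, 0.09091×(-2.39790)=-0.21799, 0.18182×(-1.70475)=-0.30995, 0.27273×(-1.29928)=-0.35435.
Sum = -1.46814, so H' = 1.468.

1.468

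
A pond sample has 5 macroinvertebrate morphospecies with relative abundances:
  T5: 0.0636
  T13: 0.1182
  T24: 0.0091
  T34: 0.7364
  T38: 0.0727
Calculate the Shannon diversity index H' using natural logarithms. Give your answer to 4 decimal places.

0.8863

Each pᵢ ln pᵢ term (working shown to 6 dp, full precision carried): 0.0636×(-2.755142)=-0.175227, 0.1182×(-2.135377)=-0.252402, 0.0091×(-4.699481)=-0.042765, 0.7364×(-0.305982)=-0.225325, 0.0727×(-2.621414)=-0.190577.
Sum = -0.886296, so H' = 0.8863.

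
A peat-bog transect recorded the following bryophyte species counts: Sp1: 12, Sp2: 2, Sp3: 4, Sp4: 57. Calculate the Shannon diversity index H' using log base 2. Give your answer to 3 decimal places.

Total N = 12+2+4+57 = 75, so the proportions are 0.16, 0.02667, 0.05333, 0.76 (working shown to 5 dp, full precision carried).
Each pᵢ log₂ pᵢ term: 0.16×(-2.64386)=-0.42302, 0.02667×(-5.22882)=-0.13944, 0.05333×(-4.22882)=-0.22554, 0.76×(-0.39593)=-0.30091.
Sum = -1.08889, so H' = 1.089.

1.089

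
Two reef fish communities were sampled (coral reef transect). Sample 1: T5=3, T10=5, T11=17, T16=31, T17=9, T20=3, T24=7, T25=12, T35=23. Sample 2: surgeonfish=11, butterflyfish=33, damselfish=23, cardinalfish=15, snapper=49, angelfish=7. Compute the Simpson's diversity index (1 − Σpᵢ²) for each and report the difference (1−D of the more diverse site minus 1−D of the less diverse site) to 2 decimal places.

0.06

Sample 1: N=110, proportions 0.0273, 0.0455, 0.1545, 0.2818, 0.0818, 0.0273, 0.0636, 0.1091, 0.2091, giving 1−D = 0.8268 (working shown to 4 dp, full precision carried).
Sample 2: N=138, proportions 0.0797, 0.2391, 0.1667, 0.1087, 0.3551, 0.0507, giving 1−D = 0.7682.
Difference = |0.8268 − 0.7682| = 0.0586, i.e. 0.06 to 2 decimal places.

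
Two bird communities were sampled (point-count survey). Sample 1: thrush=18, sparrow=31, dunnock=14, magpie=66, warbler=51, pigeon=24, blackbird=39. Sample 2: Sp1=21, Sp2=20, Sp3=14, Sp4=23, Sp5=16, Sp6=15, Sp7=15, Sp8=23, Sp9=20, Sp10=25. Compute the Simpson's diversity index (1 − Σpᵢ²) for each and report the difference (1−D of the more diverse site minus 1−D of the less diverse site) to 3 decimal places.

0.075

Sample 1: N=243, proportions 0.07407, 0.12757, 0.05761, 0.2716, 0.20988, 0.09877, 0.16049, giving 1−D = 0.82159 (working shown to 5 dp, full precision carried).
Sample 2: N=192, proportions 0.10938, 0.10417, 0.07292, 0.11979, 0.08333, 0.07812, 0.07812, 0.11979, 0.10417, 0.13021, giving 1−D = 0.89621.
Difference = |0.82159 − 0.89621| = 0.07462, i.e. 0.075 to 3 decimal places.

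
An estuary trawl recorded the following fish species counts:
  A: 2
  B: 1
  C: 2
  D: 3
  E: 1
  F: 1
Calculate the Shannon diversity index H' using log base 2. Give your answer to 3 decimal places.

2.446

Total N = 2+1+2+3+1+1 = 10, so the proportions are 0.2, 0.1, 0.2, 0.3, 0.1, 0.1 (working shown to 5 dp, full precision carried).
Each pᵢ log₂ pᵢ term: 0.2×(-2.32193)=-0.46439, 0.1×(-3.32193)=-0.33219, 0.2×(-2.32193)=-0.46439, 0.3×(-1.73697)=-0.52109, 0.1×(-3.32193)=-0.33219, 0.1×(-3.32193)=-0.33219.
Sum = -2.44644, so H' = 2.446.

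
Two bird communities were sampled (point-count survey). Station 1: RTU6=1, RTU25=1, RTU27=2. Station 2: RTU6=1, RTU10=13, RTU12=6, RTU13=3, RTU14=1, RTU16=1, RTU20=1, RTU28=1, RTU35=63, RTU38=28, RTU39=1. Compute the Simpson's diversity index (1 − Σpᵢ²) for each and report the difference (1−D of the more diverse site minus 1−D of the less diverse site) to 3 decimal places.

0.024

Station 1: N=4, proportions 0.25, 0.25, 0.5, giving 1−D = 0.62500 (working shown to 5 dp, full precision carried).
Station 2: N=119, proportions 0.0084, 0.10924, 0.05042, 0.02521, 0.0084, 0.0084, 0.0084, 0.0084, 0.52941, 0.23529, 0.0084, giving 1−D = 0.64882.
Difference = |0.62500 − 0.64882| = 0.02382, i.e. 0.024 to 3 decimal places.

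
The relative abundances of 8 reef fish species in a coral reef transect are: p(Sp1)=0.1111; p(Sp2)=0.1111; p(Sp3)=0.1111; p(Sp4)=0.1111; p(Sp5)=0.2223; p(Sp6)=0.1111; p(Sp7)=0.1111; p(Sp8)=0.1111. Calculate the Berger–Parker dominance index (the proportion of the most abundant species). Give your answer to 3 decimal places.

0.222

The largest proportion is 0.2223, i.e. d = 0.222 to 3 decimal places.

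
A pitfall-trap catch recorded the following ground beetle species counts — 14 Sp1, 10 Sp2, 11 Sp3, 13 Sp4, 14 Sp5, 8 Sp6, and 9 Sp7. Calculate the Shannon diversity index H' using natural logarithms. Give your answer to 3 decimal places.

Total N = 14+10+11+13+14+8+9 = 79, so the proportions are 0.17722, 0.12658, 0.13924, 0.16456, 0.17722, 0.10127, 0.11392 (working shown to 5 dp, full precision carried).
Each pᵢ ln pᵢ term: 0.17722×(-1.73039)=-0.30665, 0.12658×(-2.06686)=-0.26163, 0.13924×(-1.97155)=-0.27452, 0.16456×(-1.80450)=-0.29694, 0.17722×(-1.73039)=-0.30665, 0.10127×(-2.29001)=-0.23190, 0.11392×(-2.17222)=-0.24747.
Sum = -1.92576, so H' = 1.926.

1.926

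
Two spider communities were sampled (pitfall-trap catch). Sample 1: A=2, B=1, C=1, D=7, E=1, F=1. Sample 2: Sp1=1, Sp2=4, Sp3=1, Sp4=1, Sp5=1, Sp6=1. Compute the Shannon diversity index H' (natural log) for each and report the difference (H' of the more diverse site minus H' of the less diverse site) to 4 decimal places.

Sample 1: N=13, proportions 0.153846, 0.076923, 0.076923, 0.538462, 0.076923, 0.076923, giving H' = 1.410514 (working shown to 6 dp, full precision carried).
Sample 2: N=9, proportions 0.111111, 0.444444, 0.111111, 0.111111, 0.111111, 0.111111, giving H' = 1.581094.
Difference = |1.410514 − 1.581094| = 0.170580, i.e. 0.1706 to 4 decimal places.

0.1706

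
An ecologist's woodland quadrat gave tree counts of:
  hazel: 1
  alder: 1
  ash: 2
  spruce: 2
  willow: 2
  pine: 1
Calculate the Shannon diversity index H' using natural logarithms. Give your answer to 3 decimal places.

1.735

Total N = 1+1+2+2+2+1 = 9, so the proportions are 0.11111, 0.11111, 0.22222, 0.22222, 0.22222, 0.11111 (working shown to 5 dp, full precision carried).
Each pᵢ ln pᵢ term: 0.11111×(-2.19722)=-0.24414, 0.11111×(-2.19722)=-0.24414, 0.22222×(-1.50408)=-0.33424, 0.22222×(-1.50408)=-0.33424, 0.22222×(-1.50408)=-0.33424, 0.11111×(-2.19722)=-0.24414.
Sum = -1.73513, so H' = 1.735.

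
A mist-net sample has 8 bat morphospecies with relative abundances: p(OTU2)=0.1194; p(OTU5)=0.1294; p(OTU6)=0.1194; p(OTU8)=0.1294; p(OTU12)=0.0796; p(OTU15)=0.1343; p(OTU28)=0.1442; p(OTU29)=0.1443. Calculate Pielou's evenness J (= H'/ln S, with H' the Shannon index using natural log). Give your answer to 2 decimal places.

0.99

H' = −Σ pᵢ ln pᵢ = −((-0.2538) + (-0.2646) + (-0.2538) + (-0.2646) + (-0.2014) + (-0.2696) + (-0.2793) + (-0.2793)) = 2.0664 (working shown to 4 dp, full precision carried).
With S = 8 species, ln S = 2.0794, so J = 2.0664/2.0794 = 0.9937, i.e. 0.99 to 2 decimal places.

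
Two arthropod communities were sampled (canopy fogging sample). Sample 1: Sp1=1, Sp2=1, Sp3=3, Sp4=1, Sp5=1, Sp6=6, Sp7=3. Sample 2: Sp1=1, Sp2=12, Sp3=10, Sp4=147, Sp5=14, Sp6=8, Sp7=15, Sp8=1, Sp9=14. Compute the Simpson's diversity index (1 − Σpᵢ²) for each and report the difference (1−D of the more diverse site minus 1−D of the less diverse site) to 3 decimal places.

0.231

Sample 1: N=16, proportions 0.0625, 0.0625, 0.1875, 0.0625, 0.0625, 0.375, 0.1875, giving 1−D = 0.77344 (working shown to 5 dp, full precision carried).
Sample 2: N=222, proportions 0.0045, 0.05405, 0.04505, 0.66216, 0.06306, 0.03604, 0.06757, 0.0045, 0.06306, giving 1−D = 0.54273.
Difference = |0.77344 − 0.54273| = 0.23071, i.e. 0.231 to 3 decimal places.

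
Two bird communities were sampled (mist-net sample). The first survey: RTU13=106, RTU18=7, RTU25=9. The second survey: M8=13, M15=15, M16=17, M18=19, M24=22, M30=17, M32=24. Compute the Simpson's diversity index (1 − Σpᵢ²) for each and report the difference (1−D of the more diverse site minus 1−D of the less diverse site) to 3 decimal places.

The first survey: N=122, proportions 0.86885, 0.05738, 0.07377, giving 1−D = 0.23636 (working shown to 5 dp, full precision carried).
The second survey: N=127, proportions 0.10236, 0.11811, 0.13386, 0.14961, 0.17323, 0.13386, 0.18898, giving 1−D = 0.85163.
Difference = |0.23636 − 0.85163| = 0.61527, i.e. 0.615 to 3 decimal places.

0.615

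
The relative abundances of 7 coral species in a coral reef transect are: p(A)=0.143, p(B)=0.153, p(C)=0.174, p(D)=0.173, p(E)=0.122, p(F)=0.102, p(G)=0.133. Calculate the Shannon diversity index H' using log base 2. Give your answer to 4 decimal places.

2.7858

Each pᵢ log₂ pᵢ term (working shown to 6 dp, full precision carried): 0.143×(-2.805913)=-0.401246, 0.153×(-2.708396)=-0.414385, 0.174×(-2.522841)=-0.438974, 0.173×(-2.531156)=-0.437890, 0.122×(-3.035047)=-0.370276, 0.102×(-3.293359)=-0.335923, 0.133×(-2.910502)=-0.387097.
Sum = -2.785790, so H' = 2.7858.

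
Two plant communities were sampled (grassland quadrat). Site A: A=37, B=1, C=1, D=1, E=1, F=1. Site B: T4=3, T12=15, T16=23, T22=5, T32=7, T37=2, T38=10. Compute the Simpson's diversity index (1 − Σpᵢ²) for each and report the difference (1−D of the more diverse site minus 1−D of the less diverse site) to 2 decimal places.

Site A: N=42, proportions 0.881, 0.0238, 0.0238, 0.0238, 0.0238, 0.0238, giving 1−D = 0.2211 (working shown to 4 dp, full precision carried).
Site B: N=65, proportions 0.0462, 0.2308, 0.3538, 0.0769, 0.1077, 0.0308, 0.1538, giving 1−D = 0.7773.
Difference = |0.2211 − 0.7773| = 0.5562, i.e. 0.56 to 2 decimal places.

0.56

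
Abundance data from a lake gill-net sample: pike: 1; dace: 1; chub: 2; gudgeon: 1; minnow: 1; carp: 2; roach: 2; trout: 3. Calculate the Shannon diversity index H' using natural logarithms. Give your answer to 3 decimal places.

1.992

Total N = 1+1+2+1+1+2+2+3 = 13, so the proportions are 0.07692, 0.07692, 0.15385, 0.07692, 0.07692, 0.15385, 0.15385, 0.23077 (working shown to 5 dp, full precision carried).
Each pᵢ ln pᵢ term: 0.07692×(-2.56495)=-0.19730, 0.07692×(-2.56495)=-0.19730, 0.15385×(-1.87180)=-0.28797, 0.07692×(-2.56495)=-0.19730, 0.07692×(-2.56495)=-0.19730, 0.15385×(-1.87180)=-0.28797, 0.15385×(-1.87180)=-0.28797, 0.23077×(-1.46634)=-0.33839.
Sum = -1.99151, so H' = 1.992.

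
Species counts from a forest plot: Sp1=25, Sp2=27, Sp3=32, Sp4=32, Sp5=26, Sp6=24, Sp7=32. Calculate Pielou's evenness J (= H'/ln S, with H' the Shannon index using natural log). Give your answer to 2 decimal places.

1.00

Total N = 25+27+32+32+26+24+32 = 198, so the proportions are 0.1263, 0.1364, 0.1616, 0.1616, 0.1313, 0.1212, 0.1616 (working shown to 4 dp, full precision carried).
H' = −Σ pᵢ ln pᵢ = −((-0.2613) + (-0.2717) + (-0.2946) + (-0.2946) + (-0.2666) + (-0.2558) + (-0.2946)) = 1.9390.
With S = 7 species, ln S = 1.9459, so J = 1.9390/1.9459 = 0.9965, i.e. 1.00 to 2 decimal places.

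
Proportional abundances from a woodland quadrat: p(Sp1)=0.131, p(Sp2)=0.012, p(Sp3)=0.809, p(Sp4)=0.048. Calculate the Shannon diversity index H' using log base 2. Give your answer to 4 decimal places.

Each pᵢ log₂ pᵢ term (working shown to 6 dp, full precision carried): 0.131×(-2.932361)=-0.384139, 0.012×(-6.380822)=-0.076570, 0.809×(-0.305788)=-0.247383, 0.048×(-4.380822)=-0.210279.
Sum = -0.918371, so H' = 0.9184.

0.9184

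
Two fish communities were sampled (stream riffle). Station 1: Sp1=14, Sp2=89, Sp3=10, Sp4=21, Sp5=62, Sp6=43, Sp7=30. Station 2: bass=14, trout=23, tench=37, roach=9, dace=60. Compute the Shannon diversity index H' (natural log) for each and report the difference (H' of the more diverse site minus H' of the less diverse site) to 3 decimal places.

0.308

Station 1: N=269, proportions 0.05204, 0.33086, 0.03717, 0.07807, 0.23048, 0.15985, 0.11152, giving H' = 1.71722 (working shown to 5 dp, full precision carried).
Station 2: N=143, proportions 0.0979, 0.16084, 0.25874, 0.06294, 0.41958, giving H' = 1.40968.
Difference = |1.71722 − 1.40968| = 0.30754, i.e. 0.308 to 3 decimal places.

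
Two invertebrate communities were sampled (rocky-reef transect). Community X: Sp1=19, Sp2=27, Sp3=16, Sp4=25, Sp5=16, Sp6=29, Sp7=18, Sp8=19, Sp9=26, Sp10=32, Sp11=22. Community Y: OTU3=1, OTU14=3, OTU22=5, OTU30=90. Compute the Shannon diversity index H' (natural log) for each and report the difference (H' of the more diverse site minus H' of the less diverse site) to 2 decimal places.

1.98

Community X: N=249, proportions 0.0763, 0.1084, 0.0643, 0.1004, 0.0643, 0.1165, 0.0723, 0.0763, 0.1044, 0.1285, 0.0884, giving H' = 2.3714 (working shown to 4 dp, full precision carried).
Community Y: N=99, proportions 0.0101, 0.0303, 0.0505, 0.9091, giving H' = 0.3898.
Difference = |2.3714 − 0.3898| = 1.9816, i.e. 1.98 to 2 decimal places.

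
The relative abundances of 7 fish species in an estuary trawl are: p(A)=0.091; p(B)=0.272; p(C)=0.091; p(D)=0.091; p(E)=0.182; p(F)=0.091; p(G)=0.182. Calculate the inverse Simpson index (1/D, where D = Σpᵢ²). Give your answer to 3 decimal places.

5.768

D = 0.091² + 0.272² + 0.091² + 0.091² + 0.182² + 0.091² + 0.182² = 0.0082810 + 0.0739840 + 0.0082810 + 0.0082810 + 0.0331240 + 0.0082810 + 0.0331240 = 0.1733560 (working shown to 7 dp, full precision carried).
So 1/D = 5.76848, i.e. 5.768 to 3 decimal places.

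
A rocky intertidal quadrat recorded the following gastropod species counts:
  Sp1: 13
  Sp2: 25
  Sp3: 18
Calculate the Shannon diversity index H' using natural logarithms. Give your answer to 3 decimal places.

Total N = 13+25+18 = 56, so the proportions are 0.23214, 0.44643, 0.32143 (working shown to 5 dp, full precision carried).
Each pᵢ ln pᵢ term: 0.23214×(-1.46040)=-0.33902, 0.44643×(-0.80648)=-0.36003, 0.32143×(-1.13498)=-0.36481.
Sum = -1.06387, so H' = 1.064.

1.064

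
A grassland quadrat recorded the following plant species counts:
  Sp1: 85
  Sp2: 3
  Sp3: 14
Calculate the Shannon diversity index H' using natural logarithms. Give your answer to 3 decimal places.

0.528

Total N = 85+3+14 = 102, so the proportions are 0.83333, 0.02941, 0.13725 (working shown to 5 dp, full precision carried).
Each pᵢ ln pᵢ term: 0.83333×(-0.18232)=-0.15193, 0.02941×(-3.52636)=-0.10372, 0.13725×(-1.98592)=-0.27258.
Sum = -0.52823, so H' = 0.528.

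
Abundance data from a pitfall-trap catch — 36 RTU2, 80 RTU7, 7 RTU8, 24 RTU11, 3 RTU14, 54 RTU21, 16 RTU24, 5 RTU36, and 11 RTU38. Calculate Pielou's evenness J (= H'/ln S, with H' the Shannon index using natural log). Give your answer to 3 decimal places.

Total N = 36+80+7+24+3+54+16+5+11 = 236, so the proportions are 0.15254, 0.33898, 0.02966, 0.10169, 0.01271, 0.22881, 0.0678, 0.02119, 0.04661 (working shown to 5 dp, full precision carried).
H' = −Σ pᵢ ln pᵢ = −((-0.28683) + (-0.36671) + (-0.10435) + (-0.23245) + (-0.05549) + (-0.33747) + (-0.18246) + (-0.08166) + (-0.14290)) = 1.79032.
With S = 9 species, ln S = 2.19722, so J = 1.79032/2.19722 = 0.81481, i.e. 0.815 to 3 decimal places.

0.815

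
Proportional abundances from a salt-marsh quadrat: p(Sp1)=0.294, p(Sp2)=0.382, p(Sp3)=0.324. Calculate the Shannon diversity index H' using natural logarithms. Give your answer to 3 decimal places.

1.093

Each pᵢ ln pᵢ term (working shown to 5 dp, full precision carried): 0.294×(-1.22418)=-0.35991, 0.382×(-0.96233)=-0.36761, 0.324×(-1.12701)=-0.36515.
Sum = -1.09267, so H' = 1.093.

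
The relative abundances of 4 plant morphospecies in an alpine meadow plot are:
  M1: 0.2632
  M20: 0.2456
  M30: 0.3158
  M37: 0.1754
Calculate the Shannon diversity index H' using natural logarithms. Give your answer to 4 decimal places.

1.3655

Each pᵢ ln pᵢ term (working shown to 6 dp, full precision carried): 0.2632×(-1.334841)=-0.351330, 0.2456×(-1.404051)=-0.344835, 0.3158×(-1.152646)=-0.364006, 0.1754×(-1.740686)=-0.305316.
Sum = -1.365487, so H' = 1.3655.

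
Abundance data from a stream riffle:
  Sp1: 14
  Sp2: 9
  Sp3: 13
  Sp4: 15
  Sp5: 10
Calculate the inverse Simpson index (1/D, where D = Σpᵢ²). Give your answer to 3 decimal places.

Total N = 14+9+13+15+10 = 61, so the proportions are 0.2295082, 0.147541, 0.2131148, 0.2459016, 0.1639344 (working shown to 7 dp, full precision carried).
D = 0.2295082² + 0.147541² + 0.2131148² + 0.2459016² + 0.1639344² = 0.0526740 + 0.0217683 + 0.0454179 + 0.0604676 + 0.0268745 = 0.2072024.
So 1/D = 4.82620, i.e. 4.826 to 3 decimal places.

4.826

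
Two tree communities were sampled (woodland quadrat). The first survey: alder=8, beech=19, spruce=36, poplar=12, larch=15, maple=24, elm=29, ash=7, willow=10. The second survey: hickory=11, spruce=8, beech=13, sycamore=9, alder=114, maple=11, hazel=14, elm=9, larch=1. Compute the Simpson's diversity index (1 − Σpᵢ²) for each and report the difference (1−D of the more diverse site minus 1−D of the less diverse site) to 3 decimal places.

The first survey: N=160, proportions 0.05, 0.11875, 0.225, 0.075, 0.09375, 0.15, 0.18125, 0.04375, 0.0625, giving 1−D = 0.85719 (working shown to 5 dp, full precision carried).
The second survey: N=190, proportions 0.05789, 0.04211, 0.06842, 0.04737, 0.6, 0.05789, 0.07368, 0.04737, 0.00526, giving 1−D = 0.61690.
Difference = |0.85719 − 0.61690| = 0.24029, i.e. 0.240 to 3 decimal places.

0.240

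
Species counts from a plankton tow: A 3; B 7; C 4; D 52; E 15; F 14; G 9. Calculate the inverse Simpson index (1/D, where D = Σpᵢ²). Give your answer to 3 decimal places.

3.298

Total N = 3+7+4+52+15+14+9 = 104, so the proportions are 0.0288462, 0.0673077, 0.0384615, 0.5, 0.1442308, 0.1346154, 0.0865385 (working shown to 7 dp, full precision carried).
D = 0.0288462² + 0.0673077² + 0.0384615² + 0.5² + 0.1442308² + 0.1346154² + 0.0865385² = 0.0008321 + 0.0045303 + 0.0014793 + 0.2500000 + 0.0208025 + 0.0181213 + 0.0074889 = 0.3032544.
So 1/D = 3.29756, i.e. 3.298 to 3 decimal places.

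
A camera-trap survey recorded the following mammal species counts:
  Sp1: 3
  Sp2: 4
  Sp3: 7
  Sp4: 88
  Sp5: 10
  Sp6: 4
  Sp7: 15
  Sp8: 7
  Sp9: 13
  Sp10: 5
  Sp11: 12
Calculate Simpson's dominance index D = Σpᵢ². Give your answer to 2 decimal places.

0.30

Total N = 3+4+7+88+10+4+15+7+13+5+12 = 168, so the proportions are 0.0179, 0.0238, 0.0417, 0.5238, 0.0595, 0.0238, 0.0893, 0.0417, 0.0774, 0.0298, 0.0714 (working shown to 4 dp, full precision carried).
D = 0.0179² + 0.0238² + 0.0417² + 0.5238² + 0.0595² + 0.0238² + 0.0893² + 0.0417² + 0.0774² + 0.0298² + 0.0714² = 0.0003 + 0.0006 + 0.0017 + 0.2744 + 0.0035 + 0.0006 + 0.0080 + 0.0017 + 0.0060 + 0.0009 + 0.0051 = 0.3028.
To 2 decimal places, D = 0.30.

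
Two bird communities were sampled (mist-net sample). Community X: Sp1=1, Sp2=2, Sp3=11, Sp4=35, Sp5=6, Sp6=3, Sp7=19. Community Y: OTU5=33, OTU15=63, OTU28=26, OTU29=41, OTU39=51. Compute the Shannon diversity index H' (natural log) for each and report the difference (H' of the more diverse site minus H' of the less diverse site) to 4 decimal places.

Community X: N=77, proportions 0.012987, 0.025974, 0.142857, 0.454545, 0.077922, 0.038961, 0.246753, giving H' = 1.458207 (working shown to 6 dp, full precision carried).
Community Y: N=214, proportions 0.154206, 0.294393, 0.121495, 0.191589, 0.238318, giving H' = 1.562741.
Difference = |1.458207 − 1.562741| = 0.104534, i.e. 0.1045 to 4 decimal places.

0.1045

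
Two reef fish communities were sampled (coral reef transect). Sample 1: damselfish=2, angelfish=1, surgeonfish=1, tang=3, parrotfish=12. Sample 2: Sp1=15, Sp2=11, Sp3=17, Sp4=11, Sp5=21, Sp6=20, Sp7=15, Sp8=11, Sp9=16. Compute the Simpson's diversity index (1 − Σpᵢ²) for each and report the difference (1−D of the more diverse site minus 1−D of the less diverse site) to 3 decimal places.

0.323

Sample 1: N=19, proportions 0.10526, 0.05263, 0.05263, 0.15789, 0.63158, giving 1−D = 0.55956 (working shown to 5 dp, full precision carried).
Sample 2: N=137, proportions 0.10949, 0.08029, 0.12409, 0.08029, 0.15328, 0.14599, 0.10949, 0.08029, 0.11679, giving 1−D = 0.88284.
Difference = |0.55956 − 0.88284| = 0.32328, i.e. 0.323 to 3 decimal places.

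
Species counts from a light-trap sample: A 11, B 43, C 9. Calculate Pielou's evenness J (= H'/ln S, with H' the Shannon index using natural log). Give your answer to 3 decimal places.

Total N = 11+43+9 = 63, so the proportions are 0.1746, 0.68254, 0.14286 (working shown to 5 dp, full precision carried).
H' = −Σ pᵢ ln pᵢ = −((-0.30472) + (-0.26069) + (-0.27799)) = 0.84340.
With S = 3 species, ln S = 1.09861, so J = 0.84340/1.09861 = 0.76769, i.e. 0.768 to 3 decimal places.

0.768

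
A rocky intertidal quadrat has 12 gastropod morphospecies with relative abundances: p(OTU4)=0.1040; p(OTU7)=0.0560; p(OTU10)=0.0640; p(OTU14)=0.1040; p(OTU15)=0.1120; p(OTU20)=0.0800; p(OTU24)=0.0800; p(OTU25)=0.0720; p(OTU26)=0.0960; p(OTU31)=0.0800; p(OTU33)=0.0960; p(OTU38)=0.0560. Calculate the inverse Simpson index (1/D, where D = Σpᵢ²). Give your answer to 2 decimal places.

D = 0.104² + 0.056² + 0.064² + 0.104² + 0.112² + 0.08² + 0.08² + 0.072² + 0.096² + 0.08² + 0.096² + 0.056² = 0.0108160 + 0.0031360 + 0.0040960 + 0.0108160 + 0.0125440 + 0.0064000 + 0.0064000 + 0.0051840 + 0.0092160 + 0.0064000 + 0.0092160 + 0.0031360 = 0.0873600 (working shown to 7 dp, full precision carried).
So 1/D = 11.4469, i.e. 11.45 to 2 decimal places.

11.45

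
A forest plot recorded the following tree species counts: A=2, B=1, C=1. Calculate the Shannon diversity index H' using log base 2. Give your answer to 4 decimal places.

1.5000

Total N = 2+1+1 = 4, so the proportions are 0.5, 0.25, 0.25 (working shown to 6 dp, full precision carried).
Each pᵢ log₂ pᵢ term: 0.5×(-1.000000)=-0.500000, 0.25×(-2.000000)=-0.500000, 0.25×(-2.000000)=-0.500000.
Sum = -1.500000, so H' = 1.5000.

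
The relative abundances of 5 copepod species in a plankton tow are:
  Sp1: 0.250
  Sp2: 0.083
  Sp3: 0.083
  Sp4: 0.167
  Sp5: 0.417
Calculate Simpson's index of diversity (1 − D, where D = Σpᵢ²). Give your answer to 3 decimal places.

0.722

D = 0.25² + 0.083² + 0.083² + 0.167² + 0.417² = 0.06250 + 0.00689 + 0.00689 + 0.02789 + 0.17389 = 0.27806 (working shown to 5 dp, full precision carried).
So 1 − D = 0.72194, i.e. 0.722 to 3 decimal places.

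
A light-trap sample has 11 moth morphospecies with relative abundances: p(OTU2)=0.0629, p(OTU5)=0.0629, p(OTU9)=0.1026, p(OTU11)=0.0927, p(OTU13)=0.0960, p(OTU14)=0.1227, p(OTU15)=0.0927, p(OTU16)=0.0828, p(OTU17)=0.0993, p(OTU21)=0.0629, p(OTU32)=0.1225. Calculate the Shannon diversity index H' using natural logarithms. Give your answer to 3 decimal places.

Each pᵢ ln pᵢ term (working shown to 5 dp, full precision carried): 0.0629×(-2.76621)=-0.17399, 0.0629×(-2.76621)=-0.17399, 0.1026×(-2.27692)=-0.23361, 0.0927×(-2.37839)=-0.22048, 0.096×(-2.34341)=-0.22497, 0.1227×(-2.09801)=-0.25743, 0.0927×(-2.37839)=-0.22048, 0.0828×(-2.49133)=-0.20628, 0.0993×(-2.30961)=-0.22934, 0.0629×(-2.76621)=-0.17399, 0.1225×(-2.09964)=-0.25721.
Sum = -2.37177, so H' = 2.372.

2.372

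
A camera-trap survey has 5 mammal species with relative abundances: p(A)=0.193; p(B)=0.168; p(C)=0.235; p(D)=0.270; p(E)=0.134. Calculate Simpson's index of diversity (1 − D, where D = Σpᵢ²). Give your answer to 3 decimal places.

D = 0.193² + 0.168² + 0.235² + 0.27² + 0.134² = 0.03725 + 0.02822 + 0.05522 + 0.07290 + 0.01796 = 0.21155 (working shown to 5 dp, full precision carried).
So 1 − D = 0.78845, i.e. 0.788 to 3 decimal places.

0.788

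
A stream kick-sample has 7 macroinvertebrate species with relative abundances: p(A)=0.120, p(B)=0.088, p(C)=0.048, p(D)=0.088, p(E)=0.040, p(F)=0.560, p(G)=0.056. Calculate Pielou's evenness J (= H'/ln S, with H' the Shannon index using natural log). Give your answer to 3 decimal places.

H' = −Σ pᵢ ln pᵢ = −((-0.25443) + (-0.21388) + (-0.14575) + (-0.21388) + (-0.12876) + (-0.32470) + (-0.16141)) = 1.44281 (working shown to 5 dp, full precision carried).
With S = 7 species, ln S = 1.94591, so J = 1.44281/1.94591 = 0.74146, i.e. 0.741 to 3 decimal places.

0.741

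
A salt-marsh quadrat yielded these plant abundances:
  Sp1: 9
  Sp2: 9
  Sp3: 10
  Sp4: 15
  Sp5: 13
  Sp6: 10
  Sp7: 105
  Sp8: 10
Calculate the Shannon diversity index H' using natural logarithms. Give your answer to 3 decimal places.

1.490

Total N = 9+9+10+15+13+10+105+10 = 181, so the proportions are 0.04972, 0.04972, 0.05525, 0.08287, 0.07182, 0.05525, 0.58011, 0.05525 (working shown to 5 dp, full precision carried).
Each pᵢ ln pᵢ term: 0.04972×(-3.00127)=-0.14923, 0.04972×(-3.00127)=-0.14923, 0.05525×(-2.89591)=-0.16000, 0.08287×(-2.49045)=-0.20639, 0.07182×(-2.63355)=-0.18915, 0.05525×(-2.89591)=-0.16000, 0.58011×(-0.54454)=-0.31589, 0.05525×(-2.89591)=-0.16000.
Sum = -1.48989, so H' = 1.490.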